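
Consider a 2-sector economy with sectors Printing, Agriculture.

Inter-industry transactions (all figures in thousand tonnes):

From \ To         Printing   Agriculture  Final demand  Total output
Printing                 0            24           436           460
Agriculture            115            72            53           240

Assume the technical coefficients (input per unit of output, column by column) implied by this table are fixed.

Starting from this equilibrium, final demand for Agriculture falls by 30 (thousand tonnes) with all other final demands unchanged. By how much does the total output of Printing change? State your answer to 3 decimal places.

Technical coefficients a_ij = z_ij / X_j:
  a_PP = 0/460 = 0.00, a_AP = 115/460 = 0.25
  a_PA = 24/240 = 0.10, a_AA = 72/240 = 0.30
I − A =
  [   1.00    -0.10]
  [  -0.25     0.70]
det(I−A) = (1.00)(0.70) − (-0.10)(-0.25) = 0.6750
adj(I−A) = [[0.70, 0.10], [0.25, 1.00]]
(I − A)⁻¹ = adj(I−A) / det(I−A) ≈
  [   1.0370     0.1481]
  [   0.3704     1.4815]
Δx = (I − A)⁻¹ Δd with Δd having -30 in the Agriculture component and 0 elsewhere.
So Δx_P = L_PA · (-30), where L_PA = adj(I−A)_PA / det(I−A) = 0.10 / 0.6750.
Δx_P = 0.10 × (-30) / 0.6750 = -3.00 / 0.6750 ≈ -4.444.

Δx_P = -4.444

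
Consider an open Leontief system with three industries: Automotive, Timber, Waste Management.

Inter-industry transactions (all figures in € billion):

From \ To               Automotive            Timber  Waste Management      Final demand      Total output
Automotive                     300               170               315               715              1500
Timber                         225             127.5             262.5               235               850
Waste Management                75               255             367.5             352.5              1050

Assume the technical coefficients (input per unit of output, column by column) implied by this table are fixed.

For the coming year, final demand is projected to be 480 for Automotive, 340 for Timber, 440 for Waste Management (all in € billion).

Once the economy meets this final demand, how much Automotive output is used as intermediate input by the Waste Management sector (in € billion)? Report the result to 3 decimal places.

z_AW = 371.236

Technical coefficients a_ij = z_ij / X_j:
  a_AA = 300/1500 = 0.20, a_TA = 225/1500 = 0.15, a_WA = 75/1500 = 0.05
  a_AT = 170/850 = 0.20, a_TT = 127.5/850 = 0.15, a_WT = 255/850 = 0.30
  a_AW = 315/1050 = 0.30, a_TW = 262.5/1050 = 0.25, a_WW = 367.5/1050 = 0.35
I − A =
  [   0.80    -0.20    -0.30]
  [  -0.15     0.85    -0.25]
  [  -0.05    -0.30     0.65]
Cofactors of I−A, C_ij = (−1)^(i+j)·(minor ij) (rows/columns in the sector order above):
  C_11 = (0.85)(0.65) − (-0.25)(-0.30) = 0.4775
  C_12 = −[(-0.15)(0.65) − (-0.25)(-0.05)] = 0.1100
  C_13 = (-0.15)(-0.30) − (0.85)(-0.05) = 0.0875
  C_21 = −[(-0.20)(0.65) − (-0.30)(-0.30)] = 0.2200
  C_22 = (0.80)(0.65) − (-0.30)(-0.05) = 0.5050
  C_23 = −[(0.80)(-0.30) − (-0.20)(-0.05)] = 0.2500
  C_31 = (-0.20)(-0.25) − (-0.30)(0.85) = 0.3050
  C_32 = −[(0.80)(-0.25) − (-0.30)(-0.15)] = 0.2450
  C_33 = (0.80)(0.85) − (-0.20)(-0.15) = 0.6500
det(I−A) = Σ_j (I−A)_1j·C_1j = (0.80)(0.4775) + (-0.20)(0.1100) + (-0.30)(0.0875) = 0.33375
adj(I−A) = Cᵀ =
  [ 0.4775   0.2200   0.3050]
  [ 0.1100   0.5050   0.2450]
  [ 0.0875   0.2500   0.6500]
(I − A)⁻¹ = adj(I−A) / det(I−A) ≈
  [   1.4307     0.6592     0.9139]
  [   0.3296     1.5131     0.7341]
  [   0.2622     0.7491     1.9476]
First solve x = (I − A)⁻¹ d = adj(I−A)·d / det(I−A); in particular x_W = (0.0875·480 + 0.2500·340 + 0.6500·440) / 0.33375 = 413.00 / 0.33375 ≈ 1237.45318.
Intermediate flow from A to W: z_AW = a_AW · x_W = 0.30 × 413.00 / 0.33375 = 123.90 / 0.33375 ≈ 371.236.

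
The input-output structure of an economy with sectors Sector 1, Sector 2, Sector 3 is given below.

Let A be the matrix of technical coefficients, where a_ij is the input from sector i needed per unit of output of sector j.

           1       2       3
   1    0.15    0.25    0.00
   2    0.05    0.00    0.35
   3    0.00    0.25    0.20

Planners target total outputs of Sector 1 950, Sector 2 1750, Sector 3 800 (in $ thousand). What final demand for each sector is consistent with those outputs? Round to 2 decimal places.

I − A =
  [   0.85    -0.25     0.00]
  [  -0.05     1.00    -0.35]
  [   0.00    -0.25     0.80]
d = (I − A) x:
  d_1 = (+0.85)·950 + (-0.25)·1750 + (+0.00)·800 = 370.00
  d_2 = (-0.05)·950 + (+1.00)·1750 + (-0.35)·800 = 1422.50
  d_3 = (+0.00)·950 + (-0.25)·1750 + (+0.80)·800 = 202.50

d_1 = 370.00, d_2 = 1422.50, d_3 = 202.50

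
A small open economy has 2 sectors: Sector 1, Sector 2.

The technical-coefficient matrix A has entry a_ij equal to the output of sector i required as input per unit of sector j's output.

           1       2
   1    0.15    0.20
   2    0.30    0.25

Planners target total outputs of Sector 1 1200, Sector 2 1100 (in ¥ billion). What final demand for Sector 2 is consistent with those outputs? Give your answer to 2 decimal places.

I − A =
  [   0.85    -0.20]
  [  -0.30     0.75]
d = (I − A) x:
  d_1 = (+0.85)·1200 + (-0.20)·1100 = 800.00
  d_2 = (-0.30)·1200 + (+0.75)·1100 = 465.00

d_2 = 465.00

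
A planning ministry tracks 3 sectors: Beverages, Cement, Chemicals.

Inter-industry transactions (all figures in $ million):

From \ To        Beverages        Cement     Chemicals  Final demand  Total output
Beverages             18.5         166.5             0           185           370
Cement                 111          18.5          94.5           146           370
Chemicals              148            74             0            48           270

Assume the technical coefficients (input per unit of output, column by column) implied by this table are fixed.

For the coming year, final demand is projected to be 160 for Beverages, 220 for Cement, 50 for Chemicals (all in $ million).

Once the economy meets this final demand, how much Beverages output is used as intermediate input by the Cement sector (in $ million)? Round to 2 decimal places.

Technical coefficients a_ij = z_ij / X_j:
  a_11 = 18.5/370 = 0.05, a_21 = 111/370 = 0.30, a_31 = 148/370 = 0.40
  a_12 = 166.5/370 = 0.45, a_22 = 18.5/370 = 0.05, a_32 = 74/370 = 0.20
  a_13 = 0/270 = 0.00, a_23 = 94.5/270 = 0.35, a_33 = 0/270 = 0.00
I − A =
  [   0.95    -0.45     0.00]
  [  -0.30     0.95    -0.35]
  [  -0.40    -0.20     1.00]
Cofactors of I−A, C_ij = (−1)^(i+j)·(minor ij) (rows/columns in the sector order above):
  C_11 = (0.95)(1.00) − (-0.35)(-0.20) = 0.8800
  C_12 = −[(-0.30)(1.00) − (-0.35)(-0.40)] = 0.4400
  C_13 = (-0.30)(-0.20) − (0.95)(-0.40) = 0.4400
  C_21 = −[(-0.45)(1.00) − (0.00)(-0.20)] = 0.4500
  C_22 = (0.95)(1.00) − (0.00)(-0.40) = 0.9500
  C_23 = −[(0.95)(-0.20) − (-0.45)(-0.40)] = 0.3700
  C_31 = (-0.45)(-0.35) − (0.00)(0.95) = 0.1575
  C_32 = −[(0.95)(-0.35) − (0.00)(-0.30)] = 0.3325
  C_33 = (0.95)(0.95) − (-0.45)(-0.30) = 0.7675
det(I−A) = Σ_j (I−A)_1j·C_1j = (0.95)(0.8800) + (-0.45)(0.4400) + (0.00)(0.4400) = 0.6380
adj(I−A) = Cᵀ =
  [ 0.8800   0.4500   0.1575]
  [ 0.4400   0.9500   0.3325]
  [ 0.4400   0.3700   0.7675]
(I − A)⁻¹ = adj(I−A) / det(I−A) ≈
  [   1.3793     0.7053     0.2469]
  [   0.6897     1.4890     0.5212]
  [   0.6897     0.5799     1.2030]
First solve x = (I − A)⁻¹ d = adj(I−A)·d / det(I−A); in particular x_2 = (0.4400·160 + 0.9500·220 + 0.3325·50) / 0.6380 = 296.025 / 0.6380 ≈ 463.9890.
Intermediate flow from 1 to 2: z_12 = a_12 · x_2 = 0.45 × 296.025 / 0.6380 = 133.21125 / 0.6380 ≈ 208.80.

z_12 = 208.80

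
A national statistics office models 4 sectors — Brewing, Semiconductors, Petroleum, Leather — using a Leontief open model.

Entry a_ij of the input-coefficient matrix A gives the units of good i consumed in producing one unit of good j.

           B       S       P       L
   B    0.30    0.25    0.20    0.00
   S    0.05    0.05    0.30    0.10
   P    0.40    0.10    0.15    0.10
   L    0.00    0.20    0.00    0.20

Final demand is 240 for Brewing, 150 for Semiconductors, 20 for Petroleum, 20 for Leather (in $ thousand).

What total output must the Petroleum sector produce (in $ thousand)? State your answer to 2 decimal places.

x_P = 326.22

I − A =
  [   0.70    -0.25    -0.20     0.00]
  [  -0.05     0.95    -0.30    -0.10]
  [  -0.40    -0.10     0.85    -0.10]
  [   0.00    -0.20     0.00     0.80]
Compute the cofactors C_ij = (−1)^(i+j)·(3×3 minor ij) of I−A; the adjugate is their transpose:
adj(I−A) = Cᵀ =
  [ 0.599000   0.190000   0.208000   0.049750]
  [ 0.130000   0.412000   0.176000   0.073500]
  [ 0.301000   0.150000   0.508000   0.082250]
  [ 0.032500   0.103000   0.044000   0.426625]
det(I−A) = Σ_j (I−A)_1j·C_1j = (0.70)(0.599000) + (-0.25)(0.130000) + (-0.20)(0.301000) + (0.00)(0.032500) = 0.3266
(I − A)⁻¹ = adj(I−A) / det(I−A) ≈
  [   1.8340     0.5818     0.6369     0.1523]
  [   0.3980     1.2615     0.5389     0.2250]
  [   0.9216     0.4593     1.5554     0.2518]
  [   0.0995     0.3154     0.1347     1.3063]
x = (I − A)⁻¹ d = adj(I−A)·d / det(I−A), with det(I−A) = 0.3266:
  x_B = (0.599000·240 + 0.190000·150 + 0.208000·20 + 0.049750·20) / 0.3266 = 177.415 / 0.3266 ≈ 543.22
  x_S = (0.130000·240 + 0.412000·150 + 0.176000·20 + 0.073500·20) / 0.3266 = 97.99 / 0.3266 ≈ 300.03
  x_P = (0.301000·240 + 0.150000·150 + 0.508000·20 + 0.082250·20) / 0.3266 = 106.545 / 0.3266 ≈ 326.22
  x_L = (0.032500·240 + 0.103000·150 + 0.044000·20 + 0.426625·20) / 0.3266 = 32.6625 / 0.3266 ≈ 100.01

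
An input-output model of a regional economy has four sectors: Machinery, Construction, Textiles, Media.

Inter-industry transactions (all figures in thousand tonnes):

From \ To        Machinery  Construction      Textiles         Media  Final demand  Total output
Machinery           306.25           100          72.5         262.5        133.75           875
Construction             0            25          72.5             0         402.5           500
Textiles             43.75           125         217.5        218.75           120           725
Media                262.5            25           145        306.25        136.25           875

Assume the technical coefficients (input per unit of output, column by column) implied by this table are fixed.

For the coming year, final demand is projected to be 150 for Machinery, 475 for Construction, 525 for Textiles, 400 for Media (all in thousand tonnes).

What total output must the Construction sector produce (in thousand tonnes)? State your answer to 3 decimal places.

Technical coefficients a_ij = z_ij / X_j:
  a_11 = 306.25/875 = 0.35, a_21 = 0/875 = 0.00, a_31 = 43.75/875 = 0.05, a_41 = 262.5/875 = 0.30
  a_12 = 100/500 = 0.20, a_22 = 25/500 = 0.05, a_32 = 125/500 = 0.25, a_42 = 25/500 = 0.05
  a_13 = 72.5/725 = 0.10, a_23 = 72.5/725 = 0.10, a_33 = 217.5/725 = 0.30, a_43 = 145/725 = 0.20
  a_14 = 262.5/875 = 0.30, a_24 = 0/875 = 0.00, a_34 = 218.75/875 = 0.25, a_44 = 306.25/875 = 0.35
I − A =
  [   0.65    -0.20    -0.10    -0.30]
  [   0.00     0.95    -0.10     0.00]
  [  -0.05    -0.25     0.70    -0.25]
  [  -0.30    -0.05    -0.20     0.65]
Compute the cofactors C_ij = (−1)^(i+j)·(3×3 minor ij) of I−A; the adjugate is their transpose:
adj(I−A) = Cᵀ =
  [ 0.367250   0.124000   0.133250   0.220750]
  [ 0.010750   0.186500   0.033250   0.017750]
  [ 0.102125   0.113500   0.315875   0.168625]
  [ 0.201750   0.106500   0.161250   0.410250]
det(I−A) = Σ_j (I−A)_1j·C_1j = (0.65)(0.367250) + (-0.20)(0.010750) + (-0.10)(0.102125) + (-0.30)(0.201750) = 0.165825
(I − A)⁻¹ = adj(I−A) / det(I−A) ≈
  [   2.2147     0.7478     0.8036     1.3312]
  [   0.0648     1.1247     0.2005     0.1070]
  [   0.6159     0.6845     1.9049     1.0169]
  [   1.2166     0.6422     0.9724     2.4740]
x = (I − A)⁻¹ d = adj(I−A)·d / det(I−A), with det(I−A) = 0.165825:
  x_1 = (0.367250·150 + 0.124000·475 + 0.133250·525 + 0.220750·400) / 0.165825 = 272.24375 / 0.165825 ≈ 1641.753
  x_2 = (0.010750·150 + 0.186500·475 + 0.033250·525 + 0.017750·400) / 0.165825 = 114.75625 / 0.165825 ≈ 692.032
  x_3 = (0.102125·150 + 0.113500·475 + 0.315875·525 + 0.168625·400) / 0.165825 = 302.515625 / 0.165825 ≈ 1824.306
  x_4 = (0.201750·150 + 0.106500·475 + 0.161250·525 + 0.410250·400) / 0.165825 = 329.60625 / 0.165825 ≈ 1987.675

x_2 = 692.032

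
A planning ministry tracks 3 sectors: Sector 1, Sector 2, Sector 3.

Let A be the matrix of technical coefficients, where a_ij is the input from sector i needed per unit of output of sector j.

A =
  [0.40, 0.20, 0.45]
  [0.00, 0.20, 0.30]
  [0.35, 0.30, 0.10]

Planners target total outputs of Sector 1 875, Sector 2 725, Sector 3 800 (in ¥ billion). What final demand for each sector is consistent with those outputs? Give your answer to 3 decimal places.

d_1 = 20.000, d_2 = 340.000, d_3 = 196.250

I − A =
  [   0.60    -0.20    -0.45]
  [   0.00     0.80    -0.30]
  [  -0.35    -0.30     0.90]
d = (I − A) x:
  d_1 = (+0.60)·875 + (-0.20)·725 + (-0.45)·800 = 20.000
  d_2 = (+0.00)·875 + (+0.80)·725 + (-0.30)·800 = 340.000
  d_3 = (-0.35)·875 + (-0.30)·725 + (+0.90)·800 = 196.250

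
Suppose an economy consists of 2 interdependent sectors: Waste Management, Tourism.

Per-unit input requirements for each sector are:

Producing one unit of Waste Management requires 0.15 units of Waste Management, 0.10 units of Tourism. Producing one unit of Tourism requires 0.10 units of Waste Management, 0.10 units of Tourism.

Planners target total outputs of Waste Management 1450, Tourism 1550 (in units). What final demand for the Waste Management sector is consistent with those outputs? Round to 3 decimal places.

d_1 = 1077.500

I − A =
  [   0.85    -0.10]
  [  -0.10     0.90]
d = (I − A) x:
  d_1 = (+0.85)·1450 + (-0.10)·1550 = 1077.500
  d_2 = (-0.10)·1450 + (+0.90)·1550 = 1250.000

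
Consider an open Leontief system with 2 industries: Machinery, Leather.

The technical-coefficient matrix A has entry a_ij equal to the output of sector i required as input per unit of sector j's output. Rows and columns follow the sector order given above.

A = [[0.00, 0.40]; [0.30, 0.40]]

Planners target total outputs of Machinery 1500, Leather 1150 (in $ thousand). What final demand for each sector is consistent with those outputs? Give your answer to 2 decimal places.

I − A =
  [   1.00    -0.40]
  [  -0.30     0.60]
d = (I − A) x:
  d_1 = (+1.00)·1500 + (-0.40)·1150 = 1040.00
  d_2 = (-0.30)·1500 + (+0.60)·1150 = 240.00

d_1 = 1040.00, d_2 = 240.00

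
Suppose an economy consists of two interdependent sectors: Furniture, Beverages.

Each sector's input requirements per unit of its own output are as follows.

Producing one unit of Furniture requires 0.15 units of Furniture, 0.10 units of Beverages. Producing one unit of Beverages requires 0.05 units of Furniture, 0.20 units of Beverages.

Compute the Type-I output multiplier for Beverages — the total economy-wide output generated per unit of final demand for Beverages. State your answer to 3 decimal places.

I − A =
  [   0.85    -0.05]
  [  -0.10     0.80]
det(I−A) = (0.85)(0.80) − (-0.05)(-0.10) = 0.6750
adj(I−A) = [[0.80, 0.05], [0.10, 0.85]]
(I − A)⁻¹ = adj(I−A) / det(I−A) ≈
  [   1.1852     0.0741]
  [   0.1481     1.2593]
The output multiplier for sector j is the column-j sum of the Leontief inverse (I − A)⁻¹ = adj(I−A) / det(I−A).
Column 2 of adj(I−A): (0.05, 0.85); det(I−A) = 0.6750.
m_2 = (0.05 + 0.85) / 0.6750 = 0.90 / 0.6750 ≈ 1.333.

m_2 = 1.333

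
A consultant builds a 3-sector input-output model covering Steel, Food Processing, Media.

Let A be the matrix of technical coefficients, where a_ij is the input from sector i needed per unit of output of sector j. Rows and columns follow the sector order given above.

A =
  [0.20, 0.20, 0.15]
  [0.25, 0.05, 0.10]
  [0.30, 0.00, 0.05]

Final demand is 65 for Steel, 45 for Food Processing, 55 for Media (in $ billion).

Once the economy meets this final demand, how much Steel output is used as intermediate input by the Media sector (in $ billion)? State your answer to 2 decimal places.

z_SM = 14.45

I − A =
  [   0.80    -0.20    -0.15]
  [  -0.25     0.95    -0.10]
  [  -0.30     0.00     0.95]
Cofactors of I−A, C_ij = (−1)^(i+j)·(minor ij) (rows/columns in the sector order above):
  C_11 = (0.95)(0.95) − (-0.10)(0.00) = 0.9025
  C_12 = −[(-0.25)(0.95) − (-0.10)(-0.30)] = 0.2675
  C_13 = (-0.25)(0.00) − (0.95)(-0.30) = 0.2850
  C_21 = −[(-0.20)(0.95) − (-0.15)(0.00)] = 0.1900
  C_22 = (0.80)(0.95) − (-0.15)(-0.30) = 0.7150
  C_23 = −[(0.80)(0.00) − (-0.20)(-0.30)] = 0.0600
  C_31 = (-0.20)(-0.10) − (-0.15)(0.95) = 0.1625
  C_32 = −[(0.80)(-0.10) − (-0.15)(-0.25)] = 0.1175
  C_33 = (0.80)(0.95) − (-0.20)(-0.25) = 0.7100
det(I−A) = Σ_j (I−A)_1j·C_1j = (0.80)(0.9025) + (-0.20)(0.2675) + (-0.15)(0.2850) = 0.62575
adj(I−A) = Cᵀ =
  [ 0.9025   0.1900   0.1625]
  [ 0.2675   0.7150   0.1175]
  [ 0.2850   0.0600   0.7100]
(I − A)⁻¹ = adj(I−A) / det(I−A) ≈
  [   1.4423     0.3036     0.2597]
  [   0.4275     1.1426     0.1878]
  [   0.4555     0.0959     1.1346]
First solve x = (I − A)⁻¹ d = adj(I−A)·d / det(I−A); in particular x_M = (0.2850·65 + 0.0600·45 + 0.7100·55) / 0.62575 = 60.275 / 0.62575 ≈ 96.3244.
Intermediate flow from S to M: z_SM = a_SM · x_M = 0.15 × 60.275 / 0.62575 = 9.04125 / 0.62575 ≈ 14.45.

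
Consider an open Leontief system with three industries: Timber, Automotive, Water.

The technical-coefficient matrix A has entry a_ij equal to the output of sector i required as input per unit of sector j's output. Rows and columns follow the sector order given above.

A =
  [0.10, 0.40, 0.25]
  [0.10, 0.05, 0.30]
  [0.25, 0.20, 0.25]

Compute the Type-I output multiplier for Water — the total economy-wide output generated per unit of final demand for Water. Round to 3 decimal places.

I − A =
  [   0.90    -0.40    -0.25]
  [  -0.10     0.95    -0.30]
  [  -0.25    -0.20     0.75]
Cofactors of I−A, C_ij = (−1)^(i+j)·(minor ij) (rows/columns in the sector order above):
  C_11 = (0.95)(0.75) − (-0.30)(-0.20) = 0.6525
  C_12 = −[(-0.10)(0.75) − (-0.30)(-0.25)] = 0.1500
  C_13 = (-0.10)(-0.20) − (0.95)(-0.25) = 0.2575
  C_21 = −[(-0.40)(0.75) − (-0.25)(-0.20)] = 0.3500
  C_22 = (0.90)(0.75) − (-0.25)(-0.25) = 0.6125
  C_23 = −[(0.90)(-0.20) − (-0.40)(-0.25)] = 0.2800
  C_31 = (-0.40)(-0.30) − (-0.25)(0.95) = 0.3575
  C_32 = −[(0.90)(-0.30) − (-0.25)(-0.10)] = 0.2950
  C_33 = (0.90)(0.95) − (-0.40)(-0.10) = 0.8150
det(I−A) = Σ_j (I−A)_1j·C_1j = (0.90)(0.6525) + (-0.40)(0.1500) + (-0.25)(0.2575) = 0.462875
adj(I−A) = Cᵀ =
  [ 0.6525   0.3500   0.3575]
  [ 0.1500   0.6125   0.2950]
  [ 0.2575   0.2800   0.8150]
(I − A)⁻¹ = adj(I−A) / det(I−A) ≈
  [   1.4097     0.7561     0.7723]
  [   0.3241     1.3233     0.6373]
  [   0.5563     0.6049     1.7607]
The output multiplier for sector j is the column-j sum of the Leontief inverse (I − A)⁻¹ = adj(I−A) / det(I−A).
Column 3 of adj(I−A): (0.3575, 0.2950, 0.8150); det(I−A) = 0.462875.
m_3 = (0.3575 + 0.2950 + 0.8150) / 0.462875 = 1.4675 / 0.462875 ≈ 3.170.

m_3 = 3.170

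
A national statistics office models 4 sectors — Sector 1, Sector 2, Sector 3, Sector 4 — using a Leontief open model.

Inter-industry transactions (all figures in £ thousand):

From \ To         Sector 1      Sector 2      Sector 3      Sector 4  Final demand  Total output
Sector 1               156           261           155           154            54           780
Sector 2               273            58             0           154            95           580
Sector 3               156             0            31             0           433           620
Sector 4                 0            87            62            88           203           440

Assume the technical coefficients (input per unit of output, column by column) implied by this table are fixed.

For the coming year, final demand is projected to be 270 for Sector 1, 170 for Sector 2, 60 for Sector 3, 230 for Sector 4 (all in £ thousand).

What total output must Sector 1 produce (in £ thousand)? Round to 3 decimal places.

Technical coefficients a_ij = z_ij / X_j:
  a_11 = 156/780 = 0.20, a_21 = 273/780 = 0.35, a_31 = 156/780 = 0.20, a_41 = 0/780 = 0.00
  a_12 = 261/580 = 0.45, a_22 = 58/580 = 0.10, a_32 = 0/580 = 0.00, a_42 = 87/580 = 0.15
  a_13 = 155/620 = 0.25, a_23 = 0/620 = 0.00, a_33 = 31/620 = 0.05, a_43 = 62/620 = 0.10
  a_14 = 154/440 = 0.35, a_24 = 154/440 = 0.35, a_34 = 0/440 = 0.00, a_44 = 88/440 = 0.20
I − A =
  [   0.80    -0.45    -0.25    -0.35]
  [  -0.35     0.90     0.00    -0.35]
  [  -0.20     0.00     0.95     0.00]
  [   0.00    -0.15    -0.10     0.80]
Compute the cofactors C_ij = (−1)^(i+j)·(3×3 minor ij) of I−A; the adjugate is their transpose:
adj(I−A) = Cᵀ =
  [ 0.634125   0.391875   0.214125   0.448875]
  [ 0.273000   0.561000   0.110250   0.364875]
  [ 0.133500   0.082500   0.389625   0.094500]
  [ 0.067875   0.115500   0.069375   0.489375]
det(I−A) = Σ_j (I−A)_1j·C_1j = (0.80)(0.634125) + (-0.45)(0.273000) + (-0.25)(0.133500) + (-0.35)(0.067875) = 0.32731875
(I − A)⁻¹ = adj(I−A) / det(I−A) ≈
  [   1.9373     1.1972     0.6542     1.3714]
  [   0.8340     1.7139     0.3368     1.1147]
  [   0.4079     0.2520     1.1904     0.2887]
  [   0.2074     0.3529     0.2119     1.4951]
x = (I − A)⁻¹ d = adj(I−A)·d / det(I−A), with det(I−A) = 0.32731875:
  x_1 = (0.634125·270 + 0.391875·170 + 0.214125·60 + 0.448875·230) / 0.32731875 = 353.92125 / 0.32731875 ≈ 1081.274
  x_2 = (0.273000·270 + 0.561000·170 + 0.110250·60 + 0.364875·230) / 0.32731875 = 259.61625 / 0.32731875 ≈ 793.160
  x_3 = (0.133500·270 + 0.082500·170 + 0.389625·60 + 0.094500·230) / 0.32731875 = 95.1825 / 0.32731875 ≈ 290.795
  x_4 = (0.067875·270 + 0.115500·170 + 0.069375·60 + 0.489375·230) / 0.32731875 = 154.68 / 0.32731875 ≈ 472.567

x_1 = 1081.274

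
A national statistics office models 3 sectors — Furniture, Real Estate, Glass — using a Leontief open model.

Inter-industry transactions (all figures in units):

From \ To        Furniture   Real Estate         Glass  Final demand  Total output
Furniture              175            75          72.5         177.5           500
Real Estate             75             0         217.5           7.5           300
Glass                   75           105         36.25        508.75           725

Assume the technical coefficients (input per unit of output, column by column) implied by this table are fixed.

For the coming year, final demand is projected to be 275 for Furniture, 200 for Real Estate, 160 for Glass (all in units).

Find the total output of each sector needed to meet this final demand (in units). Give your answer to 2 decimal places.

x_F = 653.10, x_R = 426.58, x_G = 428.70

Technical coefficients a_ij = z_ij / X_j:
  a_FF = 175/500 = 0.35, a_RF = 75/500 = 0.15, a_GF = 75/500 = 0.15
  a_FR = 75/300 = 0.25, a_RR = 0/300 = 0.00, a_GR = 105/300 = 0.35
  a_FG = 72.5/725 = 0.10, a_RG = 217.5/725 = 0.30, a_GG = 36.25/725 = 0.05
I − A =
  [   0.65    -0.25    -0.10]
  [  -0.15     1.00    -0.30]
  [  -0.15    -0.35     0.95]
Cofactors of I−A, C_ij = (−1)^(i+j)·(minor ij) (rows/columns in the sector order above):
  C_11 = (1.00)(0.95) − (-0.30)(-0.35) = 0.8450
  C_12 = −[(-0.15)(0.95) − (-0.30)(-0.15)] = 0.1875
  C_13 = (-0.15)(-0.35) − (1.00)(-0.15) = 0.2025
  C_21 = −[(-0.25)(0.95) − (-0.10)(-0.35)] = 0.2725
  C_22 = (0.65)(0.95) − (-0.10)(-0.15) = 0.6025
  C_23 = −[(0.65)(-0.35) − (-0.25)(-0.15)] = 0.2650
  C_31 = (-0.25)(-0.30) − (-0.10)(1.00) = 0.1750
  C_32 = −[(0.65)(-0.30) − (-0.10)(-0.15)] = 0.2100
  C_33 = (0.65)(1.00) − (-0.25)(-0.15) = 0.6125
det(I−A) = Σ_j (I−A)_1j·C_1j = (0.65)(0.8450) + (-0.25)(0.1875) + (-0.10)(0.2025) = 0.482125
adj(I−A) = Cᵀ =
  [ 0.8450   0.2725   0.1750]
  [ 0.1875   0.6025   0.2100]
  [ 0.2025   0.2650   0.6125]
(I − A)⁻¹ = adj(I−A) / det(I−A) ≈
  [   1.7527     0.5652     0.3630]
  [   0.3889     1.2497     0.4356]
  [   0.4200     0.5496     1.2704]
x = (I − A)⁻¹ d = adj(I−A)·d / det(I−A), with det(I−A) = 0.482125:
  x_F = (0.8450·275 + 0.2725·200 + 0.1750·160) / 0.482125 = 314.875 / 0.482125 ≈ 653.10
  x_R = (0.1875·275 + 0.6025·200 + 0.2100·160) / 0.482125 = 205.6625 / 0.482125 ≈ 426.58
  x_G = (0.2025·275 + 0.2650·200 + 0.6125·160) / 0.482125 = 206.6875 / 0.482125 ≈ 428.70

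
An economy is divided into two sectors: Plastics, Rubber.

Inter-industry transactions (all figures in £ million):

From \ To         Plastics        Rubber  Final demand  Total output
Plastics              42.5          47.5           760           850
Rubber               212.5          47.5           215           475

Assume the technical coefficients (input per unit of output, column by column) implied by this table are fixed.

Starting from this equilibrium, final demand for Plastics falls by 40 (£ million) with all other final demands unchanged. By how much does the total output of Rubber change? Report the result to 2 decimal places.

Technical coefficients a_ij = z_ij / X_j:
  a_PP = 42.5/850 = 0.05, a_RP = 212.5/850 = 0.25
  a_PR = 47.5/475 = 0.10, a_RR = 47.5/475 = 0.10
I − A =
  [   0.95    -0.10]
  [  -0.25     0.90]
det(I−A) = (0.95)(0.90) − (-0.10)(-0.25) = 0.8300
adj(I−A) = [[0.90, 0.10], [0.25, 0.95]]
(I − A)⁻¹ = adj(I−A) / det(I−A) ≈
  [   1.0843     0.1205]
  [   0.3012     1.1446]
Δx = (I − A)⁻¹ Δd with Δd having -40 in the Plastics component and 0 elsewhere.
So Δx_R = L_RP · (-40), where L_RP = adj(I−A)_RP / det(I−A) = 0.25 / 0.8300.
Δx_R = 0.25 × (-40) / 0.8300 = -10.00 / 0.8300 ≈ -12.05.

Δx_R = -12.05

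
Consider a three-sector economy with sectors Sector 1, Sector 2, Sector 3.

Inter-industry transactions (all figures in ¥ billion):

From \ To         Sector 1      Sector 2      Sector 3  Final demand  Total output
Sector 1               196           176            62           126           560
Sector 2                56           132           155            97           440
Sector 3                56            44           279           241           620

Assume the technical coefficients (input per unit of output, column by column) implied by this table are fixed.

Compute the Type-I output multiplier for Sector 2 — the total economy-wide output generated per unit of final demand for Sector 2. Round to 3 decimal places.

m_2 = 3.518

Technical coefficients a_ij = z_ij / X_j:
  a_11 = 196/560 = 0.35, a_21 = 56/560 = 0.10, a_31 = 56/560 = 0.10
  a_12 = 176/440 = 0.40, a_22 = 132/440 = 0.30, a_32 = 44/440 = 0.10
  a_13 = 62/620 = 0.10, a_23 = 155/620 = 0.25, a_33 = 279/620 = 0.45
I − A =
  [   0.65    -0.40    -0.10]
  [  -0.10     0.70    -0.25]
  [  -0.10    -0.10     0.55]
Cofactors of I−A, C_ij = (−1)^(i+j)·(minor ij) (rows/columns in the sector order above):
  C_11 = (0.70)(0.55) − (-0.25)(-0.10) = 0.3600
  C_12 = −[(-0.10)(0.55) − (-0.25)(-0.10)] = 0.0800
  C_13 = (-0.10)(-0.10) − (0.70)(-0.10) = 0.0800
  C_21 = −[(-0.40)(0.55) − (-0.10)(-0.10)] = 0.2300
  C_22 = (0.65)(0.55) − (-0.10)(-0.10) = 0.3475
  C_23 = −[(0.65)(-0.10) − (-0.40)(-0.10)] = 0.1050
  C_31 = (-0.40)(-0.25) − (-0.10)(0.70) = 0.1700
  C_32 = −[(0.65)(-0.25) − (-0.10)(-0.10)] = 0.1725
  C_33 = (0.65)(0.70) − (-0.40)(-0.10) = 0.4150
det(I−A) = Σ_j (I−A)_1j·C_1j = (0.65)(0.3600) + (-0.40)(0.0800) + (-0.10)(0.0800) = 0.1940
adj(I−A) = Cᵀ =
  [ 0.3600   0.2300   0.1700]
  [ 0.0800   0.3475   0.1725]
  [ 0.0800   0.1050   0.4150]
(I − A)⁻¹ = adj(I−A) / det(I−A) ≈
  [   1.8557     1.1856     0.8763]
  [   0.4124     1.7912     0.8892]
  [   0.4124     0.5412     2.1392]
The output multiplier for sector j is the column-j sum of the Leontief inverse (I − A)⁻¹ = adj(I−A) / det(I−A).
Column 2 of adj(I−A): (0.2300, 0.3475, 0.1050); det(I−A) = 0.1940.
m_2 = (0.2300 + 0.3475 + 0.1050) / 0.1940 = 0.6825 / 0.1940 ≈ 3.518.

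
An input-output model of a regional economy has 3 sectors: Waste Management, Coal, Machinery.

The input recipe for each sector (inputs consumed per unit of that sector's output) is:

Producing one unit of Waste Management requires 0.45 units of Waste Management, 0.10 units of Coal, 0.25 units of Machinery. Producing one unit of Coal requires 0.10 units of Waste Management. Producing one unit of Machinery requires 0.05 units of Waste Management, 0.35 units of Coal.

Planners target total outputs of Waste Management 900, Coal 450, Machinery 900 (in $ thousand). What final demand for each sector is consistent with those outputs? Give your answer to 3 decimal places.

I − A =
  [   0.55    -0.10    -0.05]
  [  -0.10     1.00    -0.35]
  [  -0.25     0.00     1.00]
d = (I − A) x:
  d_W = (+0.55)·900 + (-0.10)·450 + (-0.05)·900 = 405.000
  d_C = (-0.10)·900 + (+1.00)·450 + (-0.35)·900 = 45.000
  d_M = (-0.25)·900 + (+0.00)·450 + (+1.00)·900 = 675.000

d_W = 405.000, d_C = 45.000, d_M = 675.000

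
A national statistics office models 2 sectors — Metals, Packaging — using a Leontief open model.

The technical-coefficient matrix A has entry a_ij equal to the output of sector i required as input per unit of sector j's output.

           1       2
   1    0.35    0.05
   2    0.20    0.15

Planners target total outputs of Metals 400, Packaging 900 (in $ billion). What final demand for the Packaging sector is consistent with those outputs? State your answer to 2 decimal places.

I − A =
  [   0.65    -0.05]
  [  -0.20     0.85]
d = (I − A) x:
  d_1 = (+0.65)·400 + (-0.05)·900 = 215.00
  d_2 = (-0.20)·400 + (+0.85)·900 = 685.00

d_2 = 685.00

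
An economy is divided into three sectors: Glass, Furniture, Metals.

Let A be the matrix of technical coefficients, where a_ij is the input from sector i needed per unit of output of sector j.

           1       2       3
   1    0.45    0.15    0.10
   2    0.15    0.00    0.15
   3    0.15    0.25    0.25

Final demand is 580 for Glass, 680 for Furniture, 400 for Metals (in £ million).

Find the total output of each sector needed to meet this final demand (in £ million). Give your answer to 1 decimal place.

I − A =
  [   0.55    -0.15    -0.10]
  [  -0.15     1.00    -0.15]
  [  -0.15    -0.25     0.75]
Cofactors of I−A, C_ij = (−1)^(i+j)·(minor ij) (rows/columns in the sector order above):
  C_11 = (1.00)(0.75) − (-0.15)(-0.25) = 0.7125
  C_12 = −[(-0.15)(0.75) − (-0.15)(-0.15)] = 0.1350
  C_13 = (-0.15)(-0.25) − (1.00)(-0.15) = 0.1875
  C_21 = −[(-0.15)(0.75) − (-0.10)(-0.25)] = 0.1375
  C_22 = (0.55)(0.75) − (-0.10)(-0.15) = 0.3975
  C_23 = −[(0.55)(-0.25) − (-0.15)(-0.15)] = 0.1600
  C_31 = (-0.15)(-0.15) − (-0.10)(1.00) = 0.1225
  C_32 = −[(0.55)(-0.15) − (-0.10)(-0.15)] = 0.0975
  C_33 = (0.55)(1.00) − (-0.15)(-0.15) = 0.5275
det(I−A) = Σ_j (I−A)_1j·C_1j = (0.55)(0.7125) + (-0.15)(0.1350) + (-0.10)(0.1875) = 0.352875
adj(I−A) = Cᵀ =
  [ 0.7125   0.1375   0.1225]
  [ 0.1350   0.3975   0.0975]
  [ 0.1875   0.1600   0.5275]
(I − A)⁻¹ = adj(I−A) / det(I−A) ≈
  [   2.0191     0.3897     0.3471]
  [   0.3826     1.1265     0.2763]
  [   0.5313     0.4534     1.4949]
x = (I − A)⁻¹ d = adj(I−A)·d / det(I−A), with det(I−A) = 0.352875:
  x_1 = (0.7125·580 + 0.1375·680 + 0.1225·400) / 0.352875 = 555.75 / 0.352875 ≈ 1574.9
  x_2 = (0.1350·580 + 0.3975·680 + 0.0975·400) / 0.352875 = 387.60 / 0.352875 ≈ 1098.4
  x_3 = (0.1875·580 + 0.1600·680 + 0.5275·400) / 0.352875 = 428.55 / 0.352875 ≈ 1214.5

x_1 = 1574.9, x_2 = 1098.4, x_3 = 1214.5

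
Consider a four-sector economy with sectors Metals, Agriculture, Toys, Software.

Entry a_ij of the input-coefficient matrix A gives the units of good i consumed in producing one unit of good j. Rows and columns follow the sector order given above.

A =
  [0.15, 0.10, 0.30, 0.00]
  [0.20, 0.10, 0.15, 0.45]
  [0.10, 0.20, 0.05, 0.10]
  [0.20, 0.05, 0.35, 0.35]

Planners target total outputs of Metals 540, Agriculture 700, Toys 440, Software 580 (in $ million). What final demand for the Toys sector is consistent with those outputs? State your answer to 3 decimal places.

I − A =
  [   0.85    -0.10    -0.30     0.00]
  [  -0.20     0.90    -0.15    -0.45]
  [  -0.10    -0.20     0.95    -0.10]
  [  -0.20    -0.05    -0.35     0.65]
d = (I − A) x:
  d_1 = (+0.85)·540 + (-0.10)·700 + (-0.30)·440 + (+0.00)·580 = 257.000
  d_2 = (-0.20)·540 + (+0.90)·700 + (-0.15)·440 + (-0.45)·580 = 195.000
  d_3 = (-0.10)·540 + (-0.20)·700 + (+0.95)·440 + (-0.10)·580 = 166.000
  d_4 = (-0.20)·540 + (-0.05)·700 + (-0.35)·440 + (+0.65)·580 = 80.000

d_3 = 166.000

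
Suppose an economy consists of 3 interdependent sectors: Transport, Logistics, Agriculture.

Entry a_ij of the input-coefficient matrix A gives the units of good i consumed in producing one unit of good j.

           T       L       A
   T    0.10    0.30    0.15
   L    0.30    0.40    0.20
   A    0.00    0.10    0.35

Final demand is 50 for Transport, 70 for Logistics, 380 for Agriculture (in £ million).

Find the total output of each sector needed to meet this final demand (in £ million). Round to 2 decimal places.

x_T = 334.07, x_L = 504.44, x_A = 662.22

I − A =
  [   0.90    -0.30    -0.15]
  [  -0.30     0.60    -0.20]
  [   0.00    -0.10     0.65]
Cofactors of I−A, C_ij = (−1)^(i+j)·(minor ij) (rows/columns in the sector order above):
  C_11 = (0.60)(0.65) − (-0.20)(-0.10) = 0.3700
  C_12 = −[(-0.30)(0.65) − (-0.20)(0.00)] = 0.1950
  C_13 = (-0.30)(-0.10) − (0.60)(0.00) = 0.0300
  C_21 = −[(-0.30)(0.65) − (-0.15)(-0.10)] = 0.2100
  C_22 = (0.90)(0.65) − (-0.15)(0.00) = 0.5850
  C_23 = −[(0.90)(-0.10) − (-0.30)(0.00)] = 0.0900
  C_31 = (-0.30)(-0.20) − (-0.15)(0.60) = 0.1500
  C_32 = −[(0.90)(-0.20) − (-0.15)(-0.30)] = 0.2250
  C_33 = (0.90)(0.60) − (-0.30)(-0.30) = 0.4500
det(I−A) = Σ_j (I−A)_1j·C_1j = (0.90)(0.3700) + (-0.30)(0.1950) + (-0.15)(0.0300) = 0.2700
adj(I−A) = Cᵀ =
  [ 0.3700   0.2100   0.1500]
  [ 0.1950   0.5850   0.2250]
  [ 0.0300   0.0900   0.4500]
(I − A)⁻¹ = adj(I−A) / det(I−A) ≈
  [   1.3704     0.7778     0.5556]
  [   0.7222     2.1667     0.8333]
  [   0.1111     0.3333     1.6667]
x = (I − A)⁻¹ d = adj(I−A)·d / det(I−A), with det(I−A) = 0.2700:
  x_T = (0.3700·50 + 0.2100·70 + 0.1500·380) / 0.2700 = 90.20 / 0.2700 ≈ 334.07
  x_L = (0.1950·50 + 0.5850·70 + 0.2250·380) / 0.2700 = 136.20 / 0.2700 ≈ 504.44
  x_A = (0.0300·50 + 0.0900·70 + 0.4500·380) / 0.2700 = 178.80 / 0.2700 ≈ 662.22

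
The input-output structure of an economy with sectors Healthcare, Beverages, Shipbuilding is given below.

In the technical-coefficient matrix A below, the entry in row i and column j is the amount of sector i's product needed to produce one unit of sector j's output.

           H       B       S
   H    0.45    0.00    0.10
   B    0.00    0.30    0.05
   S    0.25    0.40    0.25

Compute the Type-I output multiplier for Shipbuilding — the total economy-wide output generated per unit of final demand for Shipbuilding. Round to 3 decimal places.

m_S = 1.854

I − A =
  [   0.55     0.00    -0.10]
  [   0.00     0.70    -0.05]
  [  -0.25    -0.40     0.75]
Cofactors of I−A, C_ij = (−1)^(i+j)·(minor ij) (rows/columns in the sector order above):
  C_11 = (0.70)(0.75) − (-0.05)(-0.40) = 0.5050
  C_12 = −[(0.00)(0.75) − (-0.05)(-0.25)] = 0.0125
  C_13 = (0.00)(-0.40) − (0.70)(-0.25) = 0.1750
  C_21 = −[(0.00)(0.75) − (-0.10)(-0.40)] = 0.0400
  C_22 = (0.55)(0.75) − (-0.10)(-0.25) = 0.3875
  C_23 = −[(0.55)(-0.40) − (0.00)(-0.25)] = 0.2200
  C_31 = (0.00)(-0.05) − (-0.10)(0.70) = 0.0700
  C_32 = −[(0.55)(-0.05) − (-0.10)(0.00)] = 0.0275
  C_33 = (0.55)(0.70) − (0.00)(0.00) = 0.3850
det(I−A) = Σ_j (I−A)_1j·C_1j = (0.55)(0.5050) + (0.00)(0.0125) + (-0.10)(0.1750) = 0.26025
adj(I−A) = Cᵀ =
  [ 0.5050   0.0400   0.0700]
  [ 0.0125   0.3875   0.0275]
  [ 0.1750   0.2200   0.3850]
(I − A)⁻¹ = adj(I−A) / det(I−A) ≈
  [   1.9404     0.1537     0.2690]
  [   0.0480     1.4890     0.1057]
  [   0.6724     0.8453     1.4793]
The output multiplier for sector j is the column-j sum of the Leontief inverse (I − A)⁻¹ = adj(I−A) / det(I−A).
Column S of adj(I−A): (0.0700, 0.0275, 0.3850); det(I−A) = 0.26025.
m_S = (0.0700 + 0.0275 + 0.3850) / 0.26025 = 0.4825 / 0.26025 ≈ 1.854.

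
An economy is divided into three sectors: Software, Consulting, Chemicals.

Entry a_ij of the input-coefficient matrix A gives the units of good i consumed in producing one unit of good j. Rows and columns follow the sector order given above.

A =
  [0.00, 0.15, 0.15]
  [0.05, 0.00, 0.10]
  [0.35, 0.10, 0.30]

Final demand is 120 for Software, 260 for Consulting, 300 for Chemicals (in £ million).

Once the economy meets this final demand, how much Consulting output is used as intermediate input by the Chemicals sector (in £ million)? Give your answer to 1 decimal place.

z_23 = 60.7

I − A =
  [   1.00    -0.15    -0.15]
  [  -0.05     1.00    -0.10]
  [  -0.35    -0.10     0.70]
Cofactors of I−A, C_ij = (−1)^(i+j)·(minor ij) (rows/columns in the sector order above):
  C_11 = (1.00)(0.70) − (-0.10)(-0.10) = 0.6900
  C_12 = −[(-0.05)(0.70) − (-0.10)(-0.35)] = 0.0700
  C_13 = (-0.05)(-0.10) − (1.00)(-0.35) = 0.3550
  C_21 = −[(-0.15)(0.70) − (-0.15)(-0.10)] = 0.1200
  C_22 = (1.00)(0.70) − (-0.15)(-0.35) = 0.6475
  C_23 = −[(1.00)(-0.10) − (-0.15)(-0.35)] = 0.1525
  C_31 = (-0.15)(-0.10) − (-0.15)(1.00) = 0.1650
  C_32 = −[(1.00)(-0.10) − (-0.15)(-0.05)] = 0.1075
  C_33 = (1.00)(1.00) − (-0.15)(-0.05) = 0.9925
det(I−A) = Σ_j (I−A)_1j·C_1j = (1.00)(0.6900) + (-0.15)(0.0700) + (-0.15)(0.3550) = 0.62625
adj(I−A) = Cᵀ =
  [ 0.6900   0.1200   0.1650]
  [ 0.0700   0.6475   0.1075]
  [ 0.3550   0.1525   0.9925]
(I − A)⁻¹ = adj(I−A) / det(I−A) ≈
  [   1.1018     0.1916     0.2635]
  [   0.1118     1.0339     0.1717]
  [   0.5669     0.2435     1.5848]
First solve x = (I − A)⁻¹ d = adj(I−A)·d / det(I−A); in particular x_3 = (0.3550·120 + 0.1525·260 + 0.9925·300) / 0.62625 = 380.00 / 0.62625 ≈ 606.786.
Intermediate flow from 2 to 3: z_23 = a_23 · x_3 = 0.10 × 380.00 / 0.62625 = 38.00 / 0.62625 ≈ 60.7.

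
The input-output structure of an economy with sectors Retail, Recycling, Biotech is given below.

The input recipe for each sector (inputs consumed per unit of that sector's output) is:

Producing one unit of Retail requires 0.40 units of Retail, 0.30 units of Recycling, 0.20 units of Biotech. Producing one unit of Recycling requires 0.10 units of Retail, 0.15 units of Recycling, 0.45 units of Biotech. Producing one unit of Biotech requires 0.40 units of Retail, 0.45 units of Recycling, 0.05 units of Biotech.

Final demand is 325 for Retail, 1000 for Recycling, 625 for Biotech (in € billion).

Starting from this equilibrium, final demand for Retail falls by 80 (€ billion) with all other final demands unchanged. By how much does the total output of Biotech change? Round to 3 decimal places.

Δx_3 = -119.902

I − A =
  [   0.60    -0.10    -0.40]
  [  -0.30     0.85    -0.45]
  [  -0.20    -0.45     0.95]
Cofactors of I−A, C_ij = (−1)^(i+j)·(minor ij) (rows/columns in the sector order above):
  C_11 = (0.85)(0.95) − (-0.45)(-0.45) = 0.6050
  C_12 = −[(-0.30)(0.95) − (-0.45)(-0.20)] = 0.3750
  C_13 = (-0.30)(-0.45) − (0.85)(-0.20) = 0.3050
  C_21 = −[(-0.10)(0.95) − (-0.40)(-0.45)] = 0.2750
  C_22 = (0.60)(0.95) − (-0.40)(-0.20) = 0.4900
  C_23 = −[(0.60)(-0.45) − (-0.10)(-0.20)] = 0.2900
  C_31 = (-0.10)(-0.45) − (-0.40)(0.85) = 0.3850
  C_32 = −[(0.60)(-0.45) − (-0.40)(-0.30)] = 0.3900
  C_33 = (0.60)(0.85) − (-0.10)(-0.30) = 0.4800
det(I−A) = Σ_j (I−A)_1j·C_1j = (0.60)(0.6050) + (-0.10)(0.3750) + (-0.40)(0.3050) = 0.2035
adj(I−A) = Cᵀ =
  [ 0.6050   0.2750   0.3850]
  [ 0.3750   0.4900   0.3900]
  [ 0.3050   0.2900   0.4800]
(I − A)⁻¹ = adj(I−A) / det(I−A) ≈
  [   2.9730     1.3514     1.8919]
  [   1.8428     2.4079     1.9165]
  [   1.4988     1.4251     2.3587]
Δx = (I − A)⁻¹ Δd with Δd having -80 in the Retail component and 0 elsewhere.
So Δx_3 = L_31 · (-80), where L_31 = adj(I−A)_31 / det(I−A) = 0.3050 / 0.2035.
Δx_3 = 0.3050 × (-80) / 0.2035 = -24.40 / 0.2035 ≈ -119.902.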